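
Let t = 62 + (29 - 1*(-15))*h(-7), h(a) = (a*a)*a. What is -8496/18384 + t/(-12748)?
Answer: 1750047/2441242 ≈ 0.71687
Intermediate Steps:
h(a) = a**3 (h(a) = a**2*a = a**3)
t = -15030 (t = 62 + (29 - 1*(-15))*(-7)**3 = 62 + (29 + 15)*(-343) = 62 + 44*(-343) = 62 - 15092 = -15030)
-8496/18384 + t/(-12748) = -8496/18384 - 15030/(-12748) = -8496*1/18384 - 15030*(-1/12748) = -177/383 + 7515/6374 = 1750047/2441242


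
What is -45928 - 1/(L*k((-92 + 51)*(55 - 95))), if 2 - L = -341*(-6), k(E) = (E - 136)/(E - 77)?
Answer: -141190753765/3074176 ≈ -45928.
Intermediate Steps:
k(E) = (-136 + E)/(-77 + E)
L = -2044 (L = 2 - (-341)*(-6) = 2 - 1*2046 = 2 - 2046 = -2044)
-45928 - 1/(L*k((-92 + 51)*(55 - 95))) = -45928 - 1/((-2044)*((-136 + (-92 + 51)*(55 - 95))/(-77 + (-92 + 51)*(55 - 95)))) = -45928 - (-1)/(2044*((-136 - 41*(-40))/(-77 - 41*(-40)))) = -45928 - (-1)/(2044*((-136 + 1640)/(-77 + 1640))) = -45928 - (-1)/(2044*(1504/1563)) = -45928 - (-1)/(2044*((1/1563)*1504)) = -45928 - (-1)/(2044*1504/1563) = -45928 - (-1)*1563/(2044*1504) = -45928 - 1*(-1563/3074176) = -45928 + 1563/3074176 = -141190753765/3074176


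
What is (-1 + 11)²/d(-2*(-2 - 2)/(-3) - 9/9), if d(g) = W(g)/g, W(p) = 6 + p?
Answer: -1100/7 ≈ -157.14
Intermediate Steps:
d(g) = (6 + g)/g
(-1 + 11)²/d(-2*(-2 - 2)/(-3) - 9/9) = (-1 + 11)²/(((6 + (-2*(-2 - 2)/(-3) - 9/9))/(-2*(-2 - 2)/(-3) - 9/9))) = 10²/(((6 + (-2*(-4)*(-⅓) - 9*⅑))/(-2*(-4)*(-⅓) - 9*⅑))) = 100/(((6 + (8*(-⅓) - 1))/(8*(-⅓) - 1))) = 100/(((6 + (-8/3 - 1))/(-8/3 - 1))) = 100/(((6 - 11/3)/(-11/3))) = 100/((-3/11*7/3)) = 100/(-7/11) = 100*(-11/7) = -1100/7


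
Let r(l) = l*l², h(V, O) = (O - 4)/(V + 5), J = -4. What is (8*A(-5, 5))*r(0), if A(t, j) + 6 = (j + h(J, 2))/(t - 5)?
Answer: 0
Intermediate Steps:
h(V, O) = (-4 + O)/(5 + V)
A(t, j) = -6 + (-2 + j)/(-5 + t) (A(t, j) = -6 + (j + (-4 + 2)/(5 - 4))/(t - 5) = -6 + (j - 2/1)/(-5 + t) = -6 + (j + 1*(-2))/(-5 + t) = -6 + (j - 2)/(-5 + t) = -6 + (-2 + j)/(-5 + t))
r(l) = l³
(8*A(-5, 5))*r(0) = (8*((28 + 5 - 6*(-5))/(-5 - 5)))*0³ = (8*((28 + 5 + 30)/(-10)))*0 = (8*(-⅒*63))*0 = (8*(-63/10))*0 = -252/5*0 = 0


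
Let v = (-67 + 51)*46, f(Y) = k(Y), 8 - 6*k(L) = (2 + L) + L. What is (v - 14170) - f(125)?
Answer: -44596/3 ≈ -14865.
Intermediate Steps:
k(L) = 1 - L/3 (k(L) = 4/3 - ((2 + L) + L)/6 = 4/3 - (2 + 2*L)/6 = 4/3 + (-⅓ - L/3) = 1 - L/3)
f(Y) = 1 - Y/3
v = -736 (v = -16*46 = -736)
(v - 14170) - f(125) = (-736 - 14170) - (1 - ⅓*125) = -14906 - (1 - 125/3) = -14906 - 1*(-122/3) = -14906 + 122/3 = -44596/3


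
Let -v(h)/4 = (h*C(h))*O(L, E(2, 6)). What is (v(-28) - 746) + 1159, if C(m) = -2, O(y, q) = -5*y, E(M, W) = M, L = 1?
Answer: 1533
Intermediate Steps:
v(h) = -40*h (v(h) = -4*h*(-2)*(-5*1) = -4*(-2*h)*(-5) = -40*h)
(v(-28) - 746) + 1159 = (-40*(-28) - 746) + 1159 = (1120 - 746) + 1159 = 374 + 1159 = 1533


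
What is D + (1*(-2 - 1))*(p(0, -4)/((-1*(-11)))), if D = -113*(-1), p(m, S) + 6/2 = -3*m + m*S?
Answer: 1252/11 ≈ 113.82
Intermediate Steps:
p(m, S) = -3 - 3*m + S*m (p(m, S) = -3 + (-3*m + m*S) = -3 + (-3*m + S*m) = -3 - 3*m + S*m)
D = 113
D + (1*(-2 - 1))*(p(0, -4)/((-1*(-11)))) = 113 + (1*(-2 - 1))*((-3 - 3*0 - 4*0)/((-1*(-11)))) = 113 + (1*(-3))*((-3 + 0 + 0)/11) = 113 - (-9)/11 = 113 - 3*(-3/11) = 113 + 9/11 = 1252/11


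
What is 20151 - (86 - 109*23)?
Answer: 22572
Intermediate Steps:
20151 - (86 - 109*23) = 20151 - (86 - 2507) = 20151 - 1*(-2421) = 20151 + 2421 = 22572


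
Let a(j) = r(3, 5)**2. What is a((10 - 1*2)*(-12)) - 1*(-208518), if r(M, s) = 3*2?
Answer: 208554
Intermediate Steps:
r(M, s) = 6
a(j) = 36 (a(j) = 6**2 = 36)
a((10 - 1*2)*(-12)) - 1*(-208518) = 36 - 1*(-208518) = 36 + 208518 = 208554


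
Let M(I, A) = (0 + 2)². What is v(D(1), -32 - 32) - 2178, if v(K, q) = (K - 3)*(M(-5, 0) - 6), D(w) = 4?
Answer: -2180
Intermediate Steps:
M(I, A) = 4 (M(I, A) = 2² = 4)
v(K, q) = 6 - 2*K (v(K, q) = (K - 3)*(4 - 6) = (-3 + K)*(-2) = 6 - 2*K)
v(D(1), -32 - 32) - 2178 = (6 - 2*4) - 2178 = (6 - 8) - 2178 = -2 - 2178 = -2180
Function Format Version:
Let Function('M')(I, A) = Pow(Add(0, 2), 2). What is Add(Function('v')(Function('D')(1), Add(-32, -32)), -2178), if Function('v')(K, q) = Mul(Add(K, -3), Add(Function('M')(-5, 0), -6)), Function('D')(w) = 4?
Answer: -2180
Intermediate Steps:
Function('M')(I, A) = 4 (Function('M')(I, A) = Pow(2, 2) = 4)
Function('v')(K, q) = Add(6, Mul(-2, K)) (Function('v')(K, q) = Mul(Add(K, -3), Add(4, -6)) = Mul(Add(-3, K), -2) = Add(6, Mul(-2, K)))
Add(Function('v')(Function('D')(1), Add(-32, -32)), -2178) = Add(Add(6, Mul(-2, 4)), -2178) = Add(Add(6, -8), -2178) = Add(-2, -2178) = -2180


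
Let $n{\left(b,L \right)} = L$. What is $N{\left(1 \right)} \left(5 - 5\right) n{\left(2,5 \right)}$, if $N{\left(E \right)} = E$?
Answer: $0$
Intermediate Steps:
$N{\left(1 \right)} \left(5 - 5\right) n{\left(2,5 \right)} = 1 \left(5 - 5\right) 5 = 1 \cdot 0 \cdot 5 = 0 \cdot 5 = 0$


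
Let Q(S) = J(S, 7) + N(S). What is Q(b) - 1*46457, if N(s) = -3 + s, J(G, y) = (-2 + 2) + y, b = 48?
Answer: -46405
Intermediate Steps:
J(G, y) = y (J(G, y) = 0 + y = y)
Q(S) = 4 + S (Q(S) = 7 + (-3 + S) = 4 + S)
Q(b) - 1*46457 = (4 + 48) - 1*46457 = 52 - 46457 = -46405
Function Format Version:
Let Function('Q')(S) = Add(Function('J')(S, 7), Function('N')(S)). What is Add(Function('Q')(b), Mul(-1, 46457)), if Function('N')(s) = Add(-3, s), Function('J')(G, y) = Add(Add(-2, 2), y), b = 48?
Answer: -46405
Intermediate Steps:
Function('J')(G, y) = y (Function('J')(G, y) = Add(0, y) = y)
Function('Q')(S) = Add(4, S) (Function('Q')(S) = Add(7, Add(-3, S)) = Add(4, S))
Add(Function('Q')(b), Mul(-1, 46457)) = Add(Add(4, 48), Mul(-1, 46457)) = Add(52, -46457) = -46405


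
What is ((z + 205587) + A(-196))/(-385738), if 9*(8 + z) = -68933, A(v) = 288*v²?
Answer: -50677775/1735821 ≈ -29.195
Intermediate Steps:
z = -69005/9 (z = -8 + (⅑)*(-68933) = -8 - 68933/9 = -69005/9 ≈ -7667.2)
((z + 205587) + A(-196))/(-385738) = ((-69005/9 + 205587) + 288*(-196)²)/(-385738) = (1781278/9 + 288*38416)*(-1/385738) = (1781278/9 + 11063808)*(-1/385738) = (101355550/9)*(-1/385738) = -50677775/1735821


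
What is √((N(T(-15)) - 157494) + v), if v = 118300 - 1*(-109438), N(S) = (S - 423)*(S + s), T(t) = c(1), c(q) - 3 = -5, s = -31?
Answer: √84269 ≈ 290.29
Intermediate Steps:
c(q) = -2 (c(q) = 3 - 5 = -2)
T(t) = -2
N(S) = (-423 + S)*(-31 + S) (N(S) = (S - 423)*(S - 31) = (-423 + S)*(-31 + S))
v = 227738 (v = 118300 + 109438 = 227738)
√((N(T(-15)) - 157494) + v) = √(((13113 + (-2)² - 454*(-2)) - 157494) + 227738) = √(((13113 + 4 + 908) - 157494) + 227738) = √((14025 - 157494) + 227738) = √(-143469 + 227738) = √84269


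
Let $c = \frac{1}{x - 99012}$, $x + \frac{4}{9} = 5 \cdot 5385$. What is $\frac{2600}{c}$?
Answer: $- \frac{1686846200}{9} \approx -1.8743 \cdot 10^{8}$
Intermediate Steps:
$x = \frac{242321}{9}$ ($x = - \frac{4}{9} + 5 \cdot 5385 = - \frac{4}{9} + 26925 = \frac{242321}{9} \approx 26925.0$)
$c = - \frac{9}{648787}$ ($c = \frac{1}{\frac{242321}{9} - 99012} = \frac{1}{- \frac{648787}{9}} = - \frac{9}{648787} \approx -1.3872 \cdot 10^{-5}$)
$\frac{2600}{c} = \frac{2600}{- \frac{9}{648787}} = 2600 \left(- \frac{648787}{9}\right) = - \frac{1686846200}{9}$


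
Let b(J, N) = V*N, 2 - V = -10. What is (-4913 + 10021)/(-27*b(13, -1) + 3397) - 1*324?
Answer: -1200496/3721 ≈ -322.63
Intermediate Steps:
V = 12 (V = 2 - 1*(-10) = 2 + 10 = 12)
b(J, N) = 12*N
(-4913 + 10021)/(-27*b(13, -1) + 3397) - 1*324 = (-4913 + 10021)/(-324*(-1) + 3397) - 1*324 = 5108/(-27*(-12) + 3397) - 324 = 5108/(324 + 3397) - 324 = 5108/3721 - 324 = -1200496/3721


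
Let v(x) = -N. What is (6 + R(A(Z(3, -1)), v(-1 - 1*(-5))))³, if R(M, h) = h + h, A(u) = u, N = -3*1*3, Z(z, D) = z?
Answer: 13824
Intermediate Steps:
N = -9 (N = -3*3 = -9)
v(x) = 9 (v(x) = -1*(-9) = 9)
R(M, h) = 2*h
(6 + R(A(Z(3, -1)), v(-1 - 1*(-5))))³ = (6 + 2*9)³ = (6 + 18)³ = 24³ = 13824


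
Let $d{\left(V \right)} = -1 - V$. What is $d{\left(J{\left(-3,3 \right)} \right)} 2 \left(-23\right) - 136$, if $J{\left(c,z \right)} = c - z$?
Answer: $-366$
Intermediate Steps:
$d{\left(J{\left(-3,3 \right)} \right)} 2 \left(-23\right) - 136 = \left(-1 - \left(-3 - 3\right)\right) 2 \left(-23\right) - 136 = \left(-1 - \left(-3 - 3\right)\right) \left(-46\right) - 136 = \left(-1 - -6\right) \left(-46\right) - 136 = \left(-1 + 6\right) \left(-46\right) - 136 = 5 \left(-46\right) - 136 = -230 - 136 = -366$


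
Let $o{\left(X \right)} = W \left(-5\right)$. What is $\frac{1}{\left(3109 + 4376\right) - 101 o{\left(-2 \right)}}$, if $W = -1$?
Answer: $\frac{1}{6980} \approx 0.00014327$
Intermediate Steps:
$o{\left(X \right)} = 5$ ($o{\left(X \right)} = \left(-1\right) \left(-5\right) = 5$)
$\frac{1}{\left(3109 + 4376\right) - 101 o{\left(-2 \right)}} = \frac{1}{\left(3109 + 4376\right) - 505} = \frac{1}{7485 - 505} = \frac{1}{6980}$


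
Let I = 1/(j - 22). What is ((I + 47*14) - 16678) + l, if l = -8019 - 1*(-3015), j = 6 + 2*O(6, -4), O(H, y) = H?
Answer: -84097/4 ≈ -21024.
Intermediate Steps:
j = 18 (j = 6 + 2*6 = 6 + 12 = 18)
l = -5004 (l = -8019 + 3015 = -5004)
I = -1/4 (I = 1/(18 - 22) = 1/(-4) = -1/4 ≈ -0.25000)
((I + 47*14) - 16678) + l = ((-1/4 + 47*14) - 16678) - 5004 = ((-1/4 + 658) - 16678) - 5004 = (2631/4 - 16678) - 5004 = -64081/4 - 5004 = -84097/4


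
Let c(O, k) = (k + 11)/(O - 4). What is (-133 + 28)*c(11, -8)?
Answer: -45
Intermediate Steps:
c(O, k) = (11 + k)/(-4 + O)
(-133 + 28)*c(11, -8) = (-133 + 28)*((11 - 8)/(-4 + 11)) = -105*3/7 = -45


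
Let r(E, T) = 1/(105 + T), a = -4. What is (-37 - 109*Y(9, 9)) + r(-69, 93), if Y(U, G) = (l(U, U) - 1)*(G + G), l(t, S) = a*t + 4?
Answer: 12812383/198 ≈ 64709.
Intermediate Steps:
l(t, S) = 4 - 4*t (l(t, S) = -4*t + 4 = 4 - 4*t)
Y(U, G) = 2*G*(3 - 4*U) (Y(U, G) = ((4 - 4*U) - 1)*(G + G) = (3 - 4*U)*(2*G) = 2*G*(3 - 4*U))
(-37 - 109*Y(9, 9)) + r(-69, 93) = (-37 - 218*9*(3 - 4*9)) + 1/(105 + 93) = (-37 - 218*9*(3 - 36)) + 1/198 = (-37 - 218*9*(-33)) + 1/198 = (-37 - 109*(-594)) + 1/198 = (-37 + 64746) + 1/198 = 64709 + 1/198 = 12812383/198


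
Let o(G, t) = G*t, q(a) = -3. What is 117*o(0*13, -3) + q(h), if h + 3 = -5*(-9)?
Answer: -3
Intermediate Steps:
h = 42 (h = -3 - 5*(-9) = -3 + 45 = 42)
117*o(0*13, -3) + q(h) = 117*((0*13)*(-3)) - 3 = 117*(0*(-3)) - 3 = 117*0 - 3 = 0 - 3 = -3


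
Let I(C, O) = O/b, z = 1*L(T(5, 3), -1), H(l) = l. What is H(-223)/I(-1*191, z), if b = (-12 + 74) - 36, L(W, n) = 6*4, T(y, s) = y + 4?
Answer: -2899/12 ≈ -241.58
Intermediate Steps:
T(y, s) = 4 + y
L(W, n) = 24
b = 26 (b = 62 - 36 = 26)
z = 24 (z = 1*24 = 24)
I(C, O) = O/26
H(-223)/I(-1*191, z) = -223/((1/26)*24) = -223/12/13 = -223*13/12 = -2899/12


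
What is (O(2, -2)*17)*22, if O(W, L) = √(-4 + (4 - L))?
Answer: 374*√2 ≈ 528.92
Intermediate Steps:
O(W, L) = √(-L)
(O(2, -2)*17)*22 = (√(-1*(-2))*17)*22 = (√2*17)*22 = (17*√2)*22 = 374*√2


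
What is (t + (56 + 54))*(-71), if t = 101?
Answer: -14981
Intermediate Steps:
(t + (56 + 54))*(-71) = (101 + (56 + 54))*(-71) = (101 + 110)*(-71) = 211*(-71) = -14981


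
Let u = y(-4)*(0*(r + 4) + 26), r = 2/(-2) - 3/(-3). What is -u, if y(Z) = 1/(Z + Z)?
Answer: 13/4 ≈ 3.2500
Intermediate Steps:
r = 0 (r = 2*(-½) - 3*(-⅓) = -1 + 1 = 0)
y(Z) = 1/(2*Z)
u = -13/4 (u = ((½)/(-4))*(0*(0 + 4) + 26) = ((½)*(-¼))*(0*4 + 26) = -(0 + 26)/8 = -⅛*26 = -13/4 ≈ -3.2500)
-u = -1*(-13/4) = 13/4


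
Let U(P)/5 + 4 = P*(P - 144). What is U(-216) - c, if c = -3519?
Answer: 392299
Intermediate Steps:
U(P) = -20 + 5*P*(-144 + P) (U(P) = -20 + 5*(P*(P - 144)) = -20 + 5*(P*(-144 + P)) = -20 + 5*P*(-144 + P))
U(-216) - c = (-20 - 720*(-216) + 5*(-216)²) - 1*(-3519) = (-20 + 155520 + 5*46656) + 3519 = (-20 + 155520 + 233280) + 3519 = 388780 + 3519 = 392299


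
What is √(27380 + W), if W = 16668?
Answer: 4*√2753 ≈ 209.88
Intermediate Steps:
√(27380 + W) = √(27380 + 16668) = √44048 = 4*√2753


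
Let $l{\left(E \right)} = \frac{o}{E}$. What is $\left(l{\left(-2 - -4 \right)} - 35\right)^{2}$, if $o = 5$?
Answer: $\frac{4225}{4} \approx 1056.3$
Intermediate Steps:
$l{\left(E \right)} = \frac{5}{E}$
$\left(l{\left(-2 - -4 \right)} - 35\right)^{2} = \left(\frac{5}{-2 - -4} - 35\right)^{2} = \left(\frac{5}{-2 + 4} - 35\right)^{2} = \left(\frac{5}{2} - 35\right)^{2} = \left(- \frac{65}{2}\right)^{2} = \frac{4225}{4}$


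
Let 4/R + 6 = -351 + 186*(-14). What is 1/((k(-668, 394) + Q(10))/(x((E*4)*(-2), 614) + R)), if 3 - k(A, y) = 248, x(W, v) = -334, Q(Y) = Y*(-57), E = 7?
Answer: 988978/2413215 ≈ 0.40982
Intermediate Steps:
Q(Y) = -57*Y
k(A, y) = -245 (k(A, y) = 3 - 1*248 = 3 - 248 = -245)
R = -4/2961 (R = 4/(-6 + (-351 + 186*(-14))) = 4/(-6 + (-351 - 2604)) = 4/(-6 - 2955) = 4/(-2961) = 4*(-1/2961) = -4/2961 ≈ -0.0013509)
1/((k(-668, 394) + Q(10))/(x((E*4)*(-2), 614) + R)) = 1/((-245 - 57*10)/(-334 - 4/2961)) = 1/((-245 - 570)/(-988978/2961)) = 1/(-815*(-2961/988978)) = 1/(2413215/988978) = 988978/2413215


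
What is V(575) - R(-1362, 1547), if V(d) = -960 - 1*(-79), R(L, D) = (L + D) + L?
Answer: 296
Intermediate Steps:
R(L, D) = D + 2*L (R(L, D) = (D + L) + L = D + 2*L)
V(d) = -881 (V(d) = -960 + 79 = -881)
V(575) - R(-1362, 1547) = -881 - (1547 + 2*(-1362)) = -881 - (1547 - 2724) = -881 - 1*(-1177) = -881 + 1177 = 296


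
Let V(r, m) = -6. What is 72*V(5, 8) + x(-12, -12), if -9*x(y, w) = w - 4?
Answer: -3872/9 ≈ -430.22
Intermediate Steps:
x(y, w) = 4/9 - w/9 (x(y, w) = -(w - 4)/9 = -(-4 + w)/9 = 4/9 - w/9)
72*V(5, 8) + x(-12, -12) = 72*(-6) + (4/9 - ⅑*(-12)) = -432 + (4/9 + 4/3) = -432 + 16/9 = -3872/9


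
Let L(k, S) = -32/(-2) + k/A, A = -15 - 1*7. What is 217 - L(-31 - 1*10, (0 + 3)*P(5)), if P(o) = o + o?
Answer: 4381/22 ≈ 199.14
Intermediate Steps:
A = -22 (A = -15 - 7 = -22)
P(o) = 2*o
L(k, S) = 16 - k/22 (L(k, S) = -32/(-2) + k/(-22) = -32*(-½) + k*(-1/22) = 16 - k/22)
217 - L(-31 - 1*10, (0 + 3)*P(5)) = 217 - (16 - (-31 - 1*10)/22) = 217 - (16 - (-31 - 10)/22) = 217 - (16 - 1/22*(-41)) = 217 - (16 + 41/22) = 217 - 1*393/22 = 217 - 393/22 = 4381/22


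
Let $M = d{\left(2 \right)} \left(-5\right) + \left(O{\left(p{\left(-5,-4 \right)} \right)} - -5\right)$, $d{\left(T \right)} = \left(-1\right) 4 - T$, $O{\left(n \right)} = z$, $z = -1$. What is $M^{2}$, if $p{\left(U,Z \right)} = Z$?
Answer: $1156$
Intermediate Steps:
$O{\left(n \right)} = -1$
$d{\left(T \right)} = -4 - T$
$M = 34$ ($M = \left(-4 - 2\right) \left(-5\right) - -4 = \left(-4 - 2\right) \left(-5\right) + \left(-1 + 5\right) = \left(-6\right) \left(-5\right) + 4 = 30 + 4 = 34$)
$M^{2} = 34^{2} = 1156$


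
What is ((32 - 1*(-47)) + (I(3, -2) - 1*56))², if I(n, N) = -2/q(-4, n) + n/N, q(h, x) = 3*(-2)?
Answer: 17161/36 ≈ 476.69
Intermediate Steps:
q(h, x) = -6
I(n, N) = ⅓ + n/N (I(n, N) = -2/(-6) + n/N = -2*(-⅙) + n/N = ⅓ + n/N)
((32 - 1*(-47)) + (I(3, -2) - 1*56))² = ((32 - 1*(-47)) + ((3 + (⅓)*(-2))/(-2) - 1*56))² = ((32 + 47) + (-(3 - ⅔)/2 - 56))² = (79 + (-½*7/3 - 56))² = (79 + (-7/6 - 56))² = (79 - 343/6)² = (131/6)² = 17161/36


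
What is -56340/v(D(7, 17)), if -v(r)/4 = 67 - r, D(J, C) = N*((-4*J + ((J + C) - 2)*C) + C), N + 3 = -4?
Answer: 14085/2608 ≈ 5.4007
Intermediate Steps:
N = -7 (N = -3 - 4 = -7)
D(J, C) = -7*C + 28*J - 7*C*(-2 + C + J) (D(J, C) = -7*((-4*J + ((J + C) - 2)*C) + C) = -7*((-4*J + ((C + J) - 2)*C) + C) = -7*((-4*J + (-2 + C + J)*C) + C) = -7*((-4*J + C*(-2 + C + J)) + C) = -7*(C - 4*J + C*(-2 + C + J)) = -7*C + 28*J - 7*C*(-2 + C + J))
v(r) = -268 + 4*r (v(r) = -4*(67 - r) = -268 + 4*r)
-56340/v(D(7, 17)) = -56340/(-268 + 4*(-7*17² + 7*17 + 28*7 - 7*17*7)) = -56340/(-268 + 4*(-7*289 + 119 + 196 - 833)) = -56340/(-268 + 4*(-2023 + 119 + 196 - 833)) = -56340/(-268 + 4*(-2541)) = -56340/(-268 - 10164) = -56340/(-10432) = -56340*(-1/10432) = 14085/2608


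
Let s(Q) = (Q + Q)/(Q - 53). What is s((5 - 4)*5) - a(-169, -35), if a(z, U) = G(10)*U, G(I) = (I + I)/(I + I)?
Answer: 835/24 ≈ 34.792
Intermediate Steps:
s(Q) = 2*Q/(-53 + Q) (s(Q) = (2*Q)/(-53 + Q) = 2*Q/(-53 + Q))
G(I) = 1 (G(I) = (2*I)/((2*I)) = (2*I)*(1/(2*I)) = 1)
a(z, U) = U (a(z, U) = 1*U = U)
s((5 - 4)*5) - a(-169, -35) = 2*((5 - 4)*5)/(-53 + (5 - 4)*5) - 1*(-35) = 2*(1*5)/(-53 + 1*5) + 35 = 2*5/(-53 + 5) + 35 = 2*5/(-48) + 35 = 2*5*(-1/48) + 35 = -5/24 + 35 = 835/24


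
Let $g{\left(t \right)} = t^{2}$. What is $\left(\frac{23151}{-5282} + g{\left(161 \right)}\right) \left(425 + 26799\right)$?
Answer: $\frac{1863368064452}{2641} \approx 7.0555 \cdot 10^{8}$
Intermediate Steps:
$\left(\frac{23151}{-5282} + g{\left(161 \right)}\right) \left(425 + 26799\right) = \left(\frac{23151}{-5282} + 161^{2}\right) \left(425 + 26799\right) = \left(23151 \left(- \frac{1}{5282}\right) + 25921\right) 27224 = \left(- \frac{23151}{5282} + 25921\right) 27224 = \frac{136891571}{5282} \cdot 27224 = \frac{1863368064452}{2641}$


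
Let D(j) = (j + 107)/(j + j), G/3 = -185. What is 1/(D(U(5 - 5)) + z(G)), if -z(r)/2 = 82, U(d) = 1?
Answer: -1/110 ≈ -0.0090909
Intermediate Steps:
G = -555 (G = 3*(-185) = -555)
z(r) = -164 (z(r) = -2*82 = -164)
D(j) = (107 + j)/(2*j) (D(j) = (107 + j)/((2*j)) = (107 + j)*(1/(2*j)) = (107 + j)/(2*j))
1/(D(U(5 - 5)) + z(G)) = 1/((½)*(107 + 1)/1 - 164) = 1/((½)*1*108 - 164) = 1/(54 - 164) = 1/(-110) = -1/110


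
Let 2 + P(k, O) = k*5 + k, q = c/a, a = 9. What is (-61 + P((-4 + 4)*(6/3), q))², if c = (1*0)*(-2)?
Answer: 3969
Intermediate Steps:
c = 0 (c = 0*(-2) = 0)
q = 0 (q = 0/9 = 0*(⅑) = 0)
P(k, O) = -2 + 6*k (P(k, O) = -2 + (k*5 + k) = -2 + (5*k + k) = -2 + 6*k)
(-61 + P((-4 + 4)*(6/3), q))² = (-61 + (-2 + 6*((-4 + 4)*(6/3))))² = (-61 + (-2 + 6*(0*(6*(⅓)))))² = (-61 + (-2 + 6*(0*2)))² = (-61 + (-2 + 6*0))² = (-61 + (-2 + 0))² = (-61 - 2)² = (-63)² = 3969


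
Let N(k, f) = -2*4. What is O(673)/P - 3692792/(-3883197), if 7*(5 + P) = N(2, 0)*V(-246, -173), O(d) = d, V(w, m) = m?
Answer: 23275317475/5238432753 ≈ 4.4432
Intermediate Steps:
N(k, f) = -8
P = 1349/7 (P = -5 + (-8*(-173))/7 = -5 + (1/7)*1384 = -5 + 1384/7 = 1349/7 ≈ 192.71)
O(673)/P - 3692792/(-3883197) = 673/(1349/7) - 3692792/(-3883197) = 673*(7/1349) - 3692792*(-1/3883197) = 4711/1349 + 3692792/3883197 = 23275317475/5238432753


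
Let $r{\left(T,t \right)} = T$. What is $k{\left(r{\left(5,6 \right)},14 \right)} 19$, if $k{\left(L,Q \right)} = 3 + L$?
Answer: $152$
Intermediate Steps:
$k{\left(r{\left(5,6 \right)},14 \right)} 19 = \left(3 + 5\right) 19 = 8 \cdot 19 = 152$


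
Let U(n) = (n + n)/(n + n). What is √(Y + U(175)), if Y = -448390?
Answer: 3*I*√49821 ≈ 669.62*I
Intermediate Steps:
U(n) = 1 (U(n) = (2*n)/((2*n)) = (2*n)*(1/(2*n)) = 1)
√(Y + U(175)) = √(-448390 + 1) = √(-448389) = 3*I*√49821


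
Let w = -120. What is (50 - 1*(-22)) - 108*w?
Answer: 13032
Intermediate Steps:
(50 - 1*(-22)) - 108*w = (50 - 1*(-22)) - 108*(-120) = (50 + 22) + 12960 = 72 + 12960 = 13032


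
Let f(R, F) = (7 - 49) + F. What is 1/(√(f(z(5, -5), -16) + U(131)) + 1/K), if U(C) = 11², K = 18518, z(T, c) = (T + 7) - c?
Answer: -18518/21603728411 + 1028748972*√7/21603728411 ≈ 0.12599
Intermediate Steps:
z(T, c) = 7 + T - c (z(T, c) = (7 + T) - c = 7 + T - c)
U(C) = 121
f(R, F) = -42 + F
1/(√(f(z(5, -5), -16) + U(131)) + 1/K) = 1/(√((-42 - 16) + 121) + 1/18518) = 1/(√(-58 + 121) + 1/18518) = 1/(√63 + 1/18518) = 1/(3*√7 + 1/18518) = 1/(1/18518 + 3*√7)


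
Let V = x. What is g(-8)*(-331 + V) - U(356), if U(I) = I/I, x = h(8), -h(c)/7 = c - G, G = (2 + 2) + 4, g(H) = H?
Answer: 2647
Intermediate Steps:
G = 8 (G = 4 + 4 = 8)
h(c) = 56 - 7*c (h(c) = -7*(c - 1*8) = -7*(c - 8) = -7*(-8 + c) = 56 - 7*c)
x = 0 (x = 56 - 7*8 = 56 - 56 = 0)
V = 0
U(I) = 1
g(-8)*(-331 + V) - U(356) = -8*(-331 + 0) - 1*1 = -8*(-331) - 1 = 2648 - 1 = 2647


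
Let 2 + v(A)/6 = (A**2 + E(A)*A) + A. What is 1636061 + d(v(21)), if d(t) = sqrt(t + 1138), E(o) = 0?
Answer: 1636061 + sqrt(3898) ≈ 1.6361e+6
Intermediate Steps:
v(A) = -12 + 6*A + 6*A**2 (v(A) = -12 + 6*((A**2 + 0*A) + A) = -12 + 6*((A**2 + 0) + A) = -12 + 6*(A**2 + A) = -12 + 6*(A + A**2) = -12 + (6*A + 6*A**2) = -12 + 6*A + 6*A**2)
d(t) = sqrt(1138 + t)
1636061 + d(v(21)) = 1636061 + sqrt(1138 + (-12 + 6*21 + 6*21**2)) = 1636061 + sqrt(1138 + (-12 + 126 + 6*441)) = 1636061 + sqrt(1138 + (-12 + 126 + 2646)) = 1636061 + sqrt(1138 + 2760) = 1636061 + sqrt(3898)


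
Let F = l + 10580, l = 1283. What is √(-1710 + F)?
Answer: √10153 ≈ 100.76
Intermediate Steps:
F = 11863 (F = 1283 + 10580 = 11863)
√(-1710 + F) = √(-1710 + 11863) = √10153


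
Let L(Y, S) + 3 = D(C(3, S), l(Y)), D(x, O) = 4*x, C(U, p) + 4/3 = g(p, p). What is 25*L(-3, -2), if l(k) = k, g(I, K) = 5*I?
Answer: -3625/3 ≈ -1208.3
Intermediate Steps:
C(U, p) = -4/3 + 5*p
L(Y, S) = -25/3 + 20*S (L(Y, S) = -3 + 4*(-4/3 + 5*S) = -3 + (-16/3 + 20*S) = -25/3 + 20*S)
25*L(-3, -2) = 25*(-25/3 + 20*(-2)) = 25*(-25/3 - 40) = 25*(-145/3) = -3625/3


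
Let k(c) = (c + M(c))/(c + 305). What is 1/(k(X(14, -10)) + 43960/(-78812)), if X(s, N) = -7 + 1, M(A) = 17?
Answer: -5891197/3069277 ≈ -1.9194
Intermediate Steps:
X(s, N) = -6
k(c) = (17 + c)/(305 + c) (k(c) = (c + 17)/(c + 305) = (17 + c)/(305 + c))
1/(k(X(14, -10)) + 43960/(-78812)) = 1/((17 - 6)/(305 - 6) + 43960/(-78812)) = 1/(11/299 + 43960*(-1/78812)) = 1/((1/299)*11 - 10990/19703) = 1/(11/299 - 10990/19703) = 1/(-3069277/5891197) = -5891197/3069277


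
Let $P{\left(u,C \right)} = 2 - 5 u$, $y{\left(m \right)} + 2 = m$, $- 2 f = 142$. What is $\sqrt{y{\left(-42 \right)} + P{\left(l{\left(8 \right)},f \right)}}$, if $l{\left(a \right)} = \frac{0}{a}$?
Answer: $i \sqrt{42} \approx 6.4807 i$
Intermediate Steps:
$f = -71$ ($f = \left(- \frac{1}{2}\right) 142 = -71$)
$y{\left(m \right)} = -2 + m$
$l{\left(a \right)} = 0$
$\sqrt{y{\left(-42 \right)} + P{\left(l{\left(8 \right)},f \right)}} = \sqrt{\left(-2 - 42\right) + \left(2 - 0\right)} = \sqrt{-44 + \left(2 + 0\right)} = \sqrt{-44 + 2} = \sqrt{-42} = i \sqrt{42}$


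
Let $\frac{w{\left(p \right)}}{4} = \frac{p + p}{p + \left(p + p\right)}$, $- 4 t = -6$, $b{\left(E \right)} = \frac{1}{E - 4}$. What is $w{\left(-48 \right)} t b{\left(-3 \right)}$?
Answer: $- \frac{4}{7} \approx -0.57143$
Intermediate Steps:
$b{\left(E \right)} = \frac{1}{-4 + E}$
$t = \frac{3}{2}$ ($t = \left(- \frac{1}{4}\right) \left(-6\right) = \frac{3}{2} \approx 1.5$)
$w{\left(p \right)} = \frac{8}{3}$ ($w{\left(p \right)} = 4 \frac{p + p}{p + \left(p + p\right)} = 4 \frac{2 p}{p + 2 p} = 4 \frac{2 p}{3 p} = 4 \cdot 2 p \frac{1}{3 p} = 4 \cdot \frac{2}{3} = \frac{8}{3}$)
$w{\left(-48 \right)} t b{\left(-3 \right)} = \frac{8 \frac{3}{2 \left(-4 - 3\right)}}{3} = \frac{8 \frac{3}{2 \left(-7\right)}}{3} = \frac{8 \cdot \frac{3}{2} \left(- \frac{1}{7}\right)}{3} = \frac{8}{3} \left(- \frac{3}{14}\right) = - \frac{4}{7}$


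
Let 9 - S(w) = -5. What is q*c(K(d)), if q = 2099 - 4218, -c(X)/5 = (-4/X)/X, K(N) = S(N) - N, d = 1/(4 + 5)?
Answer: -686556/3125 ≈ -219.70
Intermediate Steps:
S(w) = 14 (S(w) = 9 - 1*(-5) = 9 + 5 = 14)
d = ⅑ (d = 1/9 = ⅑ ≈ 0.11111)
K(N) = 14 - N
c(X) = 20/X² (c(X) = -5*(-4/X)/X = -(-20)/X² = 20/X²)
q = -2119
q*c(K(d)) = -42380/(14 - 1*⅑)² = -42380/(14 - ⅑)² = -42380/(125/9)² = -42380*81/15625 = -2119*324/3125 = -686556/3125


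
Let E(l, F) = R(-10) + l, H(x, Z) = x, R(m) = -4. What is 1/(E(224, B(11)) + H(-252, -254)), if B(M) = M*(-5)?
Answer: -1/32 ≈ -0.031250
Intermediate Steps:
B(M) = -5*M
E(l, F) = -4 + l
1/(E(224, B(11)) + H(-252, -254)) = 1/((-4 + 224) - 252) = 1/(220 - 252) = 1/(-32) = -1/32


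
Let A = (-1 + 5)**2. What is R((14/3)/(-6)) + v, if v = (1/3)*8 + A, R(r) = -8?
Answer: 32/3 ≈ 10.667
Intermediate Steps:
A = 16 (A = 4**2 = 16)
v = 56/3 (v = (1/3)*8 + 16 = 8/3 + 16 = 56/3 ≈ 18.667)
R((14/3)/(-6)) + v = -8 + 56/3 = 32/3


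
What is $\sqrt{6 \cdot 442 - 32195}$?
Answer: $i \sqrt{29543} \approx 171.88 i$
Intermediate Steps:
$\sqrt{6 \cdot 442 - 32195} = \sqrt{2652 - 32195} = \sqrt{-29543} = i \sqrt{29543}$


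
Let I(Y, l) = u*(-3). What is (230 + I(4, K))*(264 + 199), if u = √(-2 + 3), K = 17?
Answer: 105101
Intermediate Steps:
u = 1 (u = √1 = 1)
I(Y, l) = -3 (I(Y, l) = 1*(-3) = -3)
(230 + I(4, K))*(264 + 199) = (230 - 3)*(264 + 199) = 227*463 = 105101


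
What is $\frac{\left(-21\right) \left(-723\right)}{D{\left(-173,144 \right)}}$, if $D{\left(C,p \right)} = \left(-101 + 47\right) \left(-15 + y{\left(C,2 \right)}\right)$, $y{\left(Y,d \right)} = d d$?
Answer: $\frac{1687}{66} \approx 25.561$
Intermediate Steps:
$y{\left(Y,d \right)} = d^{2}$
$D{\left(C,p \right)} = 594$ ($D{\left(C,p \right)} = \left(-101 + 47\right) \left(-15 + 2^{2}\right) = - 54 \left(-15 + 4\right) = \left(-54\right) \left(-11\right) = 594$)
$\frac{\left(-21\right) \left(-723\right)}{D{\left(-173,144 \right)}} = \frac{\left(-21\right) \left(-723\right)}{594} = 15183 \cdot \frac{1}{594} = \frac{1687}{66}$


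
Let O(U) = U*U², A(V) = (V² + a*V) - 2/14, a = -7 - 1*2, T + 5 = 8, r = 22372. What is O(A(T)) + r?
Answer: 5625213/343 ≈ 16400.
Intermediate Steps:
T = 3 (T = -5 + 8 = 3)
a = -9 (a = -7 - 2 = -9)
A(V) = -⅐ + V² - 9*V (A(V) = (V² - 9*V) - 2/14 = (V² - 9*V) - 2*1/14 = (V² - 9*V) - ⅐ = -⅐ + V² - 9*V)
O(U) = U³
O(A(T)) + r = (-⅐ + 3² - 9*3)³ + 22372 = (-⅐ + 9 - 27)³ + 22372 = (-127/7)³ + 22372 = -2048383/343 + 22372 = 5625213/343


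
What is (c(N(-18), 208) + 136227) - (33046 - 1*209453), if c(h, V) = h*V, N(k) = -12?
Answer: 310138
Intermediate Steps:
c(h, V) = V*h
(c(N(-18), 208) + 136227) - (33046 - 1*209453) = (208*(-12) + 136227) - (33046 - 1*209453) = (-2496 + 136227) - (33046 - 209453) = 133731 - 1*(-176407) = 133731 + 176407 = 310138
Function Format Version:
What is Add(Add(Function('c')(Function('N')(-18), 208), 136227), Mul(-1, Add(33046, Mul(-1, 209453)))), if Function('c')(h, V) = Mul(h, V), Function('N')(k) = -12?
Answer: 310138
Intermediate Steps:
Function('c')(h, V) = Mul(V, h)
Add(Add(Function('c')(Function('N')(-18), 208), 136227), Mul(-1, Add(33046, Mul(-1, 209453)))) = Add(Add(Mul(208, -12), 136227), Mul(-1, Add(33046, Mul(-1, 209453)))) = Add(Add(-2496, 136227), Mul(-1, Add(33046, -209453))) = Add(133731, Mul(-1, -176407)) = Add(133731, 176407) = 310138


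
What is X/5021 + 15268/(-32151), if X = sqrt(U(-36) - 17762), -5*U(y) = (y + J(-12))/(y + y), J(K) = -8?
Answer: -15268/32151 + I*sqrt(15985910)/150630 ≈ -0.47488 + 0.026543*I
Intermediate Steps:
U(y) = -(-8 + y)/(10*y) (U(y) = -(y - 8)/(5*(y + y)) = -(-8 + y)/(5*(2*y)) = -(-8 + y)*1/(2*y)/5 = -(-8 + y)/(10*y))
X = I*sqrt(15985910)/30 (X = sqrt((1/10)*(8 - 1*(-36))/(-36) - 17762) = sqrt((1/10)*(-1/36)*(8 + 36) - 17762) = sqrt((1/10)*(-1/36)*44 - 17762) = sqrt(-11/90 - 17762) = sqrt(-1598591/90) = I*sqrt(15985910)/30 ≈ 133.27*I)
X/5021 + 15268/(-32151) = (I*sqrt(15985910)/30)/5021 + 15268/(-32151) = (I*sqrt(15985910)/30)*(1/5021) + 15268*(-1/32151) = I*sqrt(15985910)/150630 - 15268/32151 = -15268/32151 + I*sqrt(15985910)/150630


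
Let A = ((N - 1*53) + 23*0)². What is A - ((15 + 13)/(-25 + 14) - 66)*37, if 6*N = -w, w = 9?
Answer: 242283/44 ≈ 5506.4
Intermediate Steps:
N = -3/2 (N = (-1*9)/6 = (⅙)*(-9) = -3/2 ≈ -1.5000)
A = 11881/4 (A = ((-3/2 - 1*53) + 23*0)² = ((-3/2 - 53) + 0)² = (-109/2 + 0)² = (-109/2)² = 11881/4 ≈ 2970.3)
A - ((15 + 13)/(-25 + 14) - 66)*37 = 11881/4 - ((15 + 13)/(-25 + 14) - 66)*37 = 11881/4 - (28/(-11) - 66)*37 = 11881/4 - (28*(-1/11) - 66)*37 = 11881/4 - (-28/11 - 66)*37 = 11881/4 - (-754)*37/11 = 11881/4 - 1*(-27898/11) = 11881/4 + 27898/11 = 242283/44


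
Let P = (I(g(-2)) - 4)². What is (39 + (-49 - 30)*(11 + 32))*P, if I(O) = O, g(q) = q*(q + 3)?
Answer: -120888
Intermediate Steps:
g(q) = q*(3 + q)
P = 36 (P = (-2*(3 - 2) - 4)² = (-2*1 - 4)² = (-2 - 4)² = (-6)² = 36)
(39 + (-49 - 30)*(11 + 32))*P = (39 + (-49 - 30)*(11 + 32))*36 = (39 - 79*43)*36 = (39 - 3397)*36 = -3358*36 = -120888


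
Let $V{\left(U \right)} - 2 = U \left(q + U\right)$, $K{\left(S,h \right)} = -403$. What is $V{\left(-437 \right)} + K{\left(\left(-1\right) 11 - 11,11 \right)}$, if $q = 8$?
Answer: $187072$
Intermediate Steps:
$V{\left(U \right)} = 2 + U \left(8 + U\right)$
$V{\left(-437 \right)} + K{\left(\left(-1\right) 11 - 11,11 \right)} = \left(2 + \left(-437\right)^{2} + 8 \left(-437\right)\right) - 403 = \left(2 + 190969 - 3496\right) - 403 = 187475 - 403 = 187072$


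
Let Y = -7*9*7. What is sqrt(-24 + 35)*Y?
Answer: -441*sqrt(11) ≈ -1462.6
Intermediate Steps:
Y = -441 (Y = -63*7 = -441)
sqrt(-24 + 35)*Y = sqrt(-24 + 35)*(-441) = sqrt(11)*(-441) = -441*sqrt(11)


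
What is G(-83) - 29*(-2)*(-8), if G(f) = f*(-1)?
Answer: -381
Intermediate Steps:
G(f) = -f
G(-83) - 29*(-2)*(-8) = -1*(-83) - 29*(-2)*(-8) = 83 - (-58)*(-8) = 83 - 1*464 = 83 - 464 = -381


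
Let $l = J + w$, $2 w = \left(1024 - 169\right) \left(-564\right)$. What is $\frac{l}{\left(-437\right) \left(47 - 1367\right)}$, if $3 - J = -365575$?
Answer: $\frac{31117}{144210} \approx 0.21578$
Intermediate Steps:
$J = 365578$ ($J = 3 - -365575 = 3 + 365575 = 365578$)
$w = -241110$ ($w = \frac{\left(1024 - 169\right) \left(-564\right)}{2} = \frac{855 \left(-564\right)}{2} = \frac{1}{2} \left(-482220\right) = -241110$)
$l = 124468$ ($l = 365578 - 241110 = 124468$)
$\frac{l}{\left(-437\right) \left(47 - 1367\right)} = \frac{124468}{\left(-437\right) \left(47 - 1367\right)} = \frac{124468}{\left(-437\right) \left(-1320\right)} = \frac{124468}{576840} = 124468 \cdot \frac{1}{576840} = \frac{31117}{144210}$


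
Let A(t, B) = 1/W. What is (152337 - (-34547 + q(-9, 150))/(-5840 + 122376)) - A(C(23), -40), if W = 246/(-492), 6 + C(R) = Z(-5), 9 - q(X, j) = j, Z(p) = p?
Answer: 2219126549/14567 ≈ 1.5234e+5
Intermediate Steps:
q(X, j) = 9 - j
C(R) = -11 (C(R) = -6 - 5 = -11)
W = -1/2 (W = 246*(-1/492) = -1/2 ≈ -0.50000)
A(t, B) = -2 (A(t, B) = 1/(-1/2) = -2)
(152337 - (-34547 + q(-9, 150))/(-5840 + 122376)) - A(C(23), -40) = (152337 - (-34547 + (9 - 1*150))/(-5840 + 122376)) - 1*(-2) = (152337 - (-34547 + (9 - 150))/116536) + 2 = (152337 - (-34547 - 141)/116536) + 2 = (152337 - (-34688)/116536) + 2 = (152337 - 1*(-4336/14567)) + 2 = (152337 + 4336/14567) + 2 = 2219097415/14567 + 2 = 2219126549/14567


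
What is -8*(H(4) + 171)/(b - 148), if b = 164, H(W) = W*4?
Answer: -187/2 ≈ -93.500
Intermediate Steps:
H(W) = 4*W
-8*(H(4) + 171)/(b - 148) = -8*(4*4 + 171)/(164 - 148) = -8*(16 + 171)/16 = -1496/16 = -8*187/16 = -187/2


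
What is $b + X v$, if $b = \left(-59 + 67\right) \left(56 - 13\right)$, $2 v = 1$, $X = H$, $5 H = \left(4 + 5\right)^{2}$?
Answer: $\frac{3521}{10} \approx 352.1$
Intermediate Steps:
$H = \frac{81}{5}$ ($H = \frac{\left(4 + 5\right)^{2}}{5} = \frac{9^{2}}{5} = \frac{1}{5} \cdot 81 = \frac{81}{5} \approx 16.2$)
$X = \frac{81}{5} \approx 16.2$
$v = \frac{1}{2}$ ($v = \frac{1}{2} \cdot 1 = \frac{1}{2} \approx 0.5$)
$b = 344$ ($b = 8 \cdot 43 = 344$)
$b + X v = 344 + \frac{81}{5} \cdot \frac{1}{2} = 344 + \frac{81}{10} = \frac{3521}{10}$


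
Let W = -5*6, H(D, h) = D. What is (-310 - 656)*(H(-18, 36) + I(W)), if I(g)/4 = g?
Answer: 133308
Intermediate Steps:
W = -30
I(g) = 4*g
(-310 - 656)*(H(-18, 36) + I(W)) = (-310 - 656)*(-18 + 4*(-30)) = -966*(-18 - 120) = -966*(-138) = 133308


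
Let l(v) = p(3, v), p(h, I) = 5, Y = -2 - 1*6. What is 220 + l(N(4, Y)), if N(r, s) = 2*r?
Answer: 225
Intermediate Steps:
Y = -8 (Y = -2 - 6 = -8)
l(v) = 5
220 + l(N(4, Y)) = 220 + 5 = 225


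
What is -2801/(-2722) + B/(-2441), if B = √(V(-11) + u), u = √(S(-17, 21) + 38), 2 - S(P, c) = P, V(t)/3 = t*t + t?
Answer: 2801/2722 - √(330 + √57)/2441 ≈ 1.0215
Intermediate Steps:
V(t) = 3*t + 3*t² (V(t) = 3*(t*t + t) = 3*(t² + t) = 3*(t + t²) = 3*t + 3*t²)
S(P, c) = 2 - P
u = √57 (u = √((2 - 1*(-17)) + 38) = √((2 + 17) + 38) = √(19 + 38) = √57 ≈ 7.5498)
B = √(330 + √57) (B = √(3*(-11)*(1 - 11) + √57) = √(3*(-11)*(-10) + √57) = √(330 + √57) ≈ 18.373)
-2801/(-2722) + B/(-2441) = -2801/(-2722) + √(330 + √57)/(-2441) = -2801*(-1/2722) + √(330 + √57)*(-1/2441) = 2801/2722 - √(330 + √57)/2441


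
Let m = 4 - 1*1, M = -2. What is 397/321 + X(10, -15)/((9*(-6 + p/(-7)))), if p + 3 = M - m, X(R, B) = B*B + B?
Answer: -19466/5457 ≈ -3.5672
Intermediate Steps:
m = 3 (m = 4 - 1 = 3)
X(R, B) = B + B² (X(R, B) = B² + B = B + B²)
p = -8 (p = -3 + (-2 - 1*3) = -3 + (-2 - 3) = -3 - 5 = -8)
397/321 + X(10, -15)/((9*(-6 + p/(-7)))) = 397/321 + (-15*(1 - 15))/((9*(-6 - 8/(-7)))) = 397*(1/321) + (-15*(-14))/((9*(-6 - 8*(-⅐)))) = 397/321 + 210/((9*(-6 + 8/7))) = 397/321 + 210/((9*(-34/7))) = 397/321 + 210/(-306/7) = 397/321 + 210*(-7/306) = 397/321 - 245/51 = -19466/5457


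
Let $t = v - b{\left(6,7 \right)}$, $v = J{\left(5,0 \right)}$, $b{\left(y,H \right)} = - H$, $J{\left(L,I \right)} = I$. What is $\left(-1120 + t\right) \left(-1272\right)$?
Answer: $1415736$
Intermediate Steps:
$v = 0$
$t = 7$ ($t = 0 - \left(-1\right) 7 = 0 - -7 = 0 + 7 = 7$)
$\left(-1120 + t\right) \left(-1272\right) = \left(-1120 + 7\right) \left(-1272\right) = \left(-1113\right) \left(-1272\right) = 1415736$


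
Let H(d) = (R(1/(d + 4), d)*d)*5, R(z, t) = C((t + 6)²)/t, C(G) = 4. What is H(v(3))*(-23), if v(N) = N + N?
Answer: -460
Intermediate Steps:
R(z, t) = 4/t
v(N) = 2*N
H(d) = 20 (H(d) = ((4/d)*d)*5 = 4*5 = 20)
H(v(3))*(-23) = 20*(-23) = -460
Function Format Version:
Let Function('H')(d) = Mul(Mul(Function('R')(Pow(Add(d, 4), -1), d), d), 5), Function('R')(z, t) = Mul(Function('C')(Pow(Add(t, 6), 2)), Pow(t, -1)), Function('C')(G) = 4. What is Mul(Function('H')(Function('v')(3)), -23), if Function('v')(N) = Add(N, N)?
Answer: -460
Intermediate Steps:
Function('R')(z, t) = Mul(4, Pow(t, -1))
Function('v')(N) = Mul(2, N)
Function('H')(d) = 20 (Function('H')(d) = Mul(Mul(Mul(4, Pow(d, -1)), d), 5) = Mul(4, 5) = 20)
Mul(Function('H')(Function('v')(3)), -23) = Mul(20, -23) = -460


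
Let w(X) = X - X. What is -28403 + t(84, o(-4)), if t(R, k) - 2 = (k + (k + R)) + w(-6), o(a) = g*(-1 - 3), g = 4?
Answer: -28349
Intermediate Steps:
w(X) = 0
o(a) = -16 (o(a) = 4*(-1 - 3) = 4*(-4) = -16)
t(R, k) = 2 + R + 2*k (t(R, k) = 2 + ((k + (k + R)) + 0) = 2 + ((k + (R + k)) + 0) = 2 + ((R + 2*k) + 0) = 2 + (R + 2*k) = 2 + R + 2*k)
-28403 + t(84, o(-4)) = -28403 + (2 + 84 + 2*(-16)) = -28403 + (2 + 84 - 32) = -28403 + 54 = -28349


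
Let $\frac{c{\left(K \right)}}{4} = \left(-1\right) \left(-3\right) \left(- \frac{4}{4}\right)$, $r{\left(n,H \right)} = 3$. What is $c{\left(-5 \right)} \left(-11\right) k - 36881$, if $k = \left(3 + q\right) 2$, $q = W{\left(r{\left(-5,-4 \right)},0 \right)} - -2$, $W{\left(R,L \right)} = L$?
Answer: $-35561$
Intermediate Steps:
$c{\left(K \right)} = -12$ ($c{\left(K \right)} = 4 \left(-1\right) \left(-3\right) \left(- \frac{4}{4}\right) = 4 \cdot 3 \left(\left(-4\right) \frac{1}{4}\right) = 4 \cdot 3 \left(-1\right) = 4 \left(-3\right) = -12$)
$q = 2$ ($q = 0 - -2 = 0 + 2 = 2$)
$k = 10$ ($k = \left(3 + 2\right) 2 = 5 \cdot 2 = 10$)
$c{\left(-5 \right)} \left(-11\right) k - 36881 = \left(-12\right) \left(-11\right) 10 - 36881 = 132 \cdot 10 - 36881 = 1320 - 36881 = -35561$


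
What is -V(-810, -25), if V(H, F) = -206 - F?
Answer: 181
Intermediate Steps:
-V(-810, -25) = -(-206 - 1*(-25)) = -(-206 + 25) = -1*(-181) = 181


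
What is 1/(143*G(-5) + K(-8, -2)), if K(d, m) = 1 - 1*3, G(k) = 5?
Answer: 1/713 ≈ 0.0014025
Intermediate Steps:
K(d, m) = -2 (K(d, m) = 1 - 3 = -2)
1/(143*G(-5) + K(-8, -2)) = 1/(143*5 - 2) = 1/(715 - 2) = 1/713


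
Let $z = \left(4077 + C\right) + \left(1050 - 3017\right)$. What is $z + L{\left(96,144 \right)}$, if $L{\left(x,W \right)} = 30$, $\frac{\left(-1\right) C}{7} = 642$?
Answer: $-2354$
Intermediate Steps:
$C = -4494$ ($C = \left(-7\right) 642 = -4494$)
$z = -2384$ ($z = \left(4077 - 4494\right) + \left(1050 - 3017\right) = -417 + \left(1050 - 3017\right) = -417 - 1967 = -2384$)
$z + L{\left(96,144 \right)} = -2384 + 30 = -2354$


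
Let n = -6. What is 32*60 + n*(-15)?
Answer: 2010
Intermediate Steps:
32*60 + n*(-15) = 32*60 - 6*(-15) = 1920 + 90 = 2010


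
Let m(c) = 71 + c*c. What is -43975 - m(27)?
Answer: -44775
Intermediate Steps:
m(c) = 71 + c²
-43975 - m(27) = -43975 - (71 + 27²) = -43975 - (71 + 729) = -43975 - 1*800 = -43975 - 800 = -44775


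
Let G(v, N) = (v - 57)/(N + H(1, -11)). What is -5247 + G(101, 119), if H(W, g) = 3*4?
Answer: -687313/131 ≈ -5246.7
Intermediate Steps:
H(W, g) = 12
G(v, N) = (-57 + v)/(12 + N) (G(v, N) = (v - 57)/(N + 12) = (-57 + v)/(12 + N))
-5247 + G(101, 119) = -5247 + (-57 + 101)/(12 + 119) = -5247 + 44/131 = -687313/131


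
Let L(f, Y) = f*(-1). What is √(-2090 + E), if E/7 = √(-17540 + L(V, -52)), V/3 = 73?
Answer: √(-2090 + 7*I*√17759) ≈ 9.9682 + 46.791*I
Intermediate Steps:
V = 219 (V = 3*73 = 219)
L(f, Y) = -f
E = 7*I*√17759 (E = 7*√(-17540 - 1*219) = 7*√(-17540 - 219) = 7*√(-17759) = 7*(I*√17759) = 7*I*√17759 ≈ 932.84*I)
√(-2090 + E) = √(-2090 + 7*I*√17759)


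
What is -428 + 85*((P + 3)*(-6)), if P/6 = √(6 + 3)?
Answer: -11138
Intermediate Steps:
P = 18 (P = 6*√(6 + 3) = 6*√9 = 6*3 = 18)
-428 + 85*((P + 3)*(-6)) = -428 + 85*((18 + 3)*(-6)) = -428 + 85*(21*(-6)) = -428 + 85*(-126) = -428 - 10710 = -11138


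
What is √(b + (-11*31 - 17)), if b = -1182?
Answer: 2*I*√385 ≈ 39.243*I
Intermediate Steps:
√(b + (-11*31 - 17)) = √(-1182 + (-11*31 - 17)) = √(-1182 + (-341 - 17)) = √(-1182 - 358) = √(-1540) = 2*I*√385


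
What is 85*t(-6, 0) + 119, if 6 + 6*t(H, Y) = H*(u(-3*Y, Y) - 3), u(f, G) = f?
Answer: 289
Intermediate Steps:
t(H, Y) = -1 + H*(-3 - 3*Y)/6 (t(H, Y) = -1 + (H*(-3*Y - 3))/6 = -1 + (H*(-3 - 3*Y))/6 = -1 + H*(-3 - 3*Y)/6)
85*t(-6, 0) + 119 = 85*(-1 - ½*(-6) - ½*(-6)*0) + 119 = 85*(-1 + 3 + 0) + 119 = 85*2 + 119 = 170 + 119 = 289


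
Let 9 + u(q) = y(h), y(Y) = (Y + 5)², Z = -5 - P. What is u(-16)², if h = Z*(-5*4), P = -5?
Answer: 256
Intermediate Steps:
Z = 0 (Z = -5 - 1*(-5) = -5 + 5 = 0)
h = 0 (h = 0*(-5*4) = 0*(-20) = 0)
y(Y) = (5 + Y)²
u(q) = 16 (u(q) = -9 + (5 + 0)² = -9 + 5² = -9 + 25 = 16)
u(-16)² = 16² = 256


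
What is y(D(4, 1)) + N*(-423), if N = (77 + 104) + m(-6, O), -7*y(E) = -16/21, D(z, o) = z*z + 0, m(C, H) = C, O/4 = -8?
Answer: -10881659/147 ≈ -74025.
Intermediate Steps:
O = -32 (O = 4*(-8) = -32)
D(z, o) = z**2 (D(z, o) = z**2 + 0 = z**2)
y(E) = 16/147 (y(E) = -(-16)/(7*21) = -1/7*(-16/21) = 16/147)
N = 175 (N = (77 + 104) - 6 = 181 - 6 = 175)
y(D(4, 1)) + N*(-423) = 16/147 + 175*(-423) = 16/147 - 74025 = -10881659/147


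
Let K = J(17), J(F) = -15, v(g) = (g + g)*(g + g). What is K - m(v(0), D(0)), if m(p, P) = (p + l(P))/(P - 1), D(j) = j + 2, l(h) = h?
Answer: -17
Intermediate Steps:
v(g) = 4*g² (v(g) = (2*g)*(2*g) = 4*g²)
D(j) = 2 + j
m(p, P) = (P + p)/(-1 + P) (m(p, P) = (p + P)/(P - 1) = (P + p)/(-1 + P))
K = -15
K - m(v(0), D(0)) = -15 - ((2 + 0) + 4*0²)/(-1 + (2 + 0)) = -15 - (2 + 4*0)/(-1 + 2) = -15 - (2 + 0)/1 = -15 - 2 = -17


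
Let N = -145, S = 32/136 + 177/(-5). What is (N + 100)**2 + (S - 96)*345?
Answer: -734856/17 ≈ -43227.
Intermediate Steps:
S = -2989/85 (S = 32*(1/136) + 177*(-1/5) = 4/17 - 177/5 = -2989/85 ≈ -35.165)
(N + 100)**2 + (S - 96)*345 = (-145 + 100)**2 + (-2989/85 - 96)*345 = (-45)**2 - 11149/85*345 = 2025 - 769281/17 = -734856/17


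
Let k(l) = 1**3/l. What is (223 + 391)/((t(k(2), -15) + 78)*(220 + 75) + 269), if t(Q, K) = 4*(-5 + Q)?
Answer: 614/17969 ≈ 0.034170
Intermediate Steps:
k(l) = 1/l
t(Q, K) = -20 + 4*Q
(223 + 391)/((t(k(2), -15) + 78)*(220 + 75) + 269) = (223 + 391)/(((-20 + 4/2) + 78)*(220 + 75) + 269) = 614/(((-20 + 4*(1/2)) + 78)*295 + 269) = 614/(((-20 + 2) + 78)*295 + 269) = 614/((-18 + 78)*295 + 269) = 614/(60*295 + 269) = 614/(17700 + 269) = 614/17969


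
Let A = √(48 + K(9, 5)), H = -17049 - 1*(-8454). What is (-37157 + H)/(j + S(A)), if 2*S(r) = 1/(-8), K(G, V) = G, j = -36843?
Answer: 732032/589489 ≈ 1.2418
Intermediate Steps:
H = -8595 (H = -17049 + 8454 = -8595)
A = √57 (A = √(48 + 9) = √57 ≈ 7.5498)
S(r) = -1/16 (S(r) = (½)/(-8) = (½)*(-⅛) = -1/16)
(-37157 + H)/(j + S(A)) = (-37157 - 8595)/(-36843 - 1/16) = -45752/(-589489/16) = -45752*(-16/589489) = 732032/589489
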